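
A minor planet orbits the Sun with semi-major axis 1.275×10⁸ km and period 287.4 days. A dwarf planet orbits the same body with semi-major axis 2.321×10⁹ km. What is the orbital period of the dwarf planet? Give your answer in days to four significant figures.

T₂ ≈ 22320 days

Kepler's third law: T² ∝ a³, so T₂ = T₁ (a₂/a₁)^(3/2).
a₂/a₁ = 18.20, (a₂/a₁)^(3/2) = 77.67.
T₂ = 287.4 × 77.67 = 22320 days.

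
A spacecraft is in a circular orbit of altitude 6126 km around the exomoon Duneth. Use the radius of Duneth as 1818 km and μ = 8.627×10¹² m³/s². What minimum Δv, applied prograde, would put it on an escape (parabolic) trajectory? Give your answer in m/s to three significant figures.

Δv ≈ 432 m/s

r = 1818 + 6126 = 7944.0 km = 7.9440×10⁶ m.
Circular speed v_c = √(μ/r) = 1042 m/s.
Escape speed v_esc = √(2μ/r) = √2 × v_c = 1474 m/s.
Δv = v_esc − v_c = 431.7 m/s.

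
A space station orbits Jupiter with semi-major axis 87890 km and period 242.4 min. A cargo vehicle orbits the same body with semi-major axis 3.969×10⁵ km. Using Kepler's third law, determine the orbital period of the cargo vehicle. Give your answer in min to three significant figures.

T₂ ≈ 2330 min

Kepler's third law: T² ∝ a³, so T₂ = T₁ (a₂/a₁)^(3/2).
a₂/a₁ = 4.516, (a₂/a₁)^(3/2) = 9.596.
T₂ = 242.4 × 9.596 = 2326 min.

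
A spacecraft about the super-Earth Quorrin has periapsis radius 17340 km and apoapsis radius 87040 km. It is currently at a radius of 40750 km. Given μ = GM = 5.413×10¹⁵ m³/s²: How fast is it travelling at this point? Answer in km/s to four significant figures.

v ≈ 12.73 km/s

Semi-major axis a = (r_p + r_a)/2 = 52190 km = 5.219×10⁷ m.
Vis-viva: v² = μ(2/r − 1/a) = 5.413×10¹⁵ × (4.908×10⁻⁸ − 1.916×10⁻⁸) = 1.620×10⁸ m²/s².
v = 12730 m/s = 12.73 km/s.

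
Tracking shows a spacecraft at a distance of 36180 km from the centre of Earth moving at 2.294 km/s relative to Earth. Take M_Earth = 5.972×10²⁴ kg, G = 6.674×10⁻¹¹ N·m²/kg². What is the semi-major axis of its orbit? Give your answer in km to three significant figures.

a ≈ 23800 km

μ = GM = 6.674×10⁻¹¹ × 5.972×10²⁴ = 3.986×10¹⁴ m³/s².
r = 3.618×10⁷ m.
Vis-viva rearranged: 1/a = 2/r − v²/μ = 5.528×10⁻⁸ − 1.320×10⁻⁸ = 4.208×10⁻⁸ m⁻¹.
a = 2.377×10⁷ m = 23767 km.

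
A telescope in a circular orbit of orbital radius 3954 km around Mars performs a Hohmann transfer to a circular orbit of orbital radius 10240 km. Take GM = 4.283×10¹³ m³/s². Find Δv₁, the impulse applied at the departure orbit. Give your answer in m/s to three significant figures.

Δv ≈ 662 m/s

r₁ = 3954 km = 3.954×10⁶ m.
r₂ = 10240 km = 1.024×10⁷ m.
Transfer ellipse a_t = (r₁ + r₂)/2 = 7.097×10⁶ m.
At r₁: circular v_c1 = √(μ/r₁) = 3291 m/s; transfer-periapsis v_p = √[μ(2/r₁ − 1/a_t)] = 3953 m/s.
Δv₁ = v_p − v_c1 = 662.2 m/s.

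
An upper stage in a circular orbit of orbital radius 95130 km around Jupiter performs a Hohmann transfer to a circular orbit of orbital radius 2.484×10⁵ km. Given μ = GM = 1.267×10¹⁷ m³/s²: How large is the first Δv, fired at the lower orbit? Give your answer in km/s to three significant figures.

r₁ = 95130 km = 9.513×10⁷ m.
r₂ = 2.484×10⁵ km = 2.484×10⁸ m.
Transfer ellipse a_t = (r₁ + r₂)/2 = 1.718×10⁸ m.
At r₁: circular v_c1 = √(μ/r₁) = 36490 m/s; transfer-perijove v_p = √[μ(2/r₁ − 1/a_t)] = 43890 m/s.
Δv₁ = v_p − v_c1 = 7393 m/s.
= 7.393 km/s.

Δv ≈ 7.39 km/s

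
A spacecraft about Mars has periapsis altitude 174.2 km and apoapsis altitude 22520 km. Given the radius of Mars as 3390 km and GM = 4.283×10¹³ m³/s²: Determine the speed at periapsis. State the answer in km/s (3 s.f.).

v ≈ 4.60 km/s

r_p = 3390 + 174.2 = 3564.2 km = 3.5642×10⁶ m.
r_a = 3390 + 22520 = 25910 km = 2.5910×10⁷ m.
Semi-major axis a = (r_p + r_a)/2 = 14737 km = 1.474×10⁷ m.
Vis-viva: v² = μ(2/r − 1/a) = 4.283×10¹³ × (5.611×10⁻⁷ − 6.786×10⁻⁸) = 2.113×10⁷ m²/s².
v = 4596 m/s = 4.596 km/s.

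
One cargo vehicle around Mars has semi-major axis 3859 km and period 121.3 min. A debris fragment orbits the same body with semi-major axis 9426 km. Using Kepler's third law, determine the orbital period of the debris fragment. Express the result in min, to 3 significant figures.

Kepler's third law: T² ∝ a³, so T₂ = T₁ (a₂/a₁)^(3/2).
a₂/a₁ = 2.443, (a₂/a₁)^(3/2) = 3.817.
T₂ = 121.3 × 3.817 = 463.1 min.

T₂ ≈ 463 min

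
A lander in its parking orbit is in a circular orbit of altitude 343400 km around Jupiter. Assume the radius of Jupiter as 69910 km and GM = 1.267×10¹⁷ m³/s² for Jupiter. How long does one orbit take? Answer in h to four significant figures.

T ≈ 41.20 h

r = 69910 + 343400 = 413310 km = 4.1331×10⁸ m.
Kepler's third law: T = 2π√(r³/μ) = 2π√((4.133×10⁸)³ / 1.267×10¹⁷).
r³/μ = 5.573×10⁸ s², so T = 2π × 2.361×10⁴ = 1.483×10⁵ s.
Converting: 1.483×10⁵ s ÷ 3600 = 41.20 h.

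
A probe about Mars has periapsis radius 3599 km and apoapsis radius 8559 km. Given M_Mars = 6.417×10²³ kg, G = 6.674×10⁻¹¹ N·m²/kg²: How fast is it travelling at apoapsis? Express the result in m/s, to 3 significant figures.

v ≈ 1720 m/s

μ = GM = 6.674×10⁻¹¹ × 6.417×10²³ = 4.283×10¹³ m³/s².
Semi-major axis a = (r_p + r_a)/2 = 6079.0 km = 6.079×10⁶ m.
Vis-viva: v² = μ(2/r − 1/a) = 4.283×10¹³ × (2.337×10⁻⁷ − 1.645×10⁻⁷) = 2.962×10⁶ m²/s².
v = 1721 m/s.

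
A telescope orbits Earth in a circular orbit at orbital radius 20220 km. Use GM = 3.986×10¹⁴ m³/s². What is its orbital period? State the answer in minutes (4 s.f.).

T ≈ 476.9 minutes

r = 20220 km = 2.022×10⁷ m.
Kepler's third law: T = 2π√(r³/μ) = 2π√((2.022×10⁷)³ / 3.986×10¹⁴).
r³/μ = 2.074×10⁷ s², so T = 2π × 4.554×10³ = 2.861×10⁴ s.
Converting: 2.861×10⁴ s ÷ 60.00 = 476.9 minutes.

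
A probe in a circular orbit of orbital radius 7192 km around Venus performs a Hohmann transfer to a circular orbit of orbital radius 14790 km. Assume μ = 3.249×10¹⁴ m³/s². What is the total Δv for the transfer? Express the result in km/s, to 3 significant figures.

Δv_total ≈ 1.97 km/s

r₁ = 7192 km = 7.192×10⁶ m.
r₂ = 14790 km = 1.479×10⁷ m.
Transfer ellipse a_t = (r₁ + r₂)/2 = 1.099×10⁷ m.
At r₁: circular v_c1 = √(μ/r₁) = 6721 m/s; transfer-periapsis v_p = √[μ(2/r₁ − 1/a_t)] = 7797 m/s.
Δv₁ = v_p − v_c1 = 1076 m/s.
At r₂: circular v_c2 = √(μ/r₂) = 4687 m/s; transfer-apoapsis v_a = √[μ(2/r₂ − 1/a_t)] = 3791 m/s.
Δv₂ = v_c2 − v_a = 895.6 m/s.
Total Δv = Δv₁ + Δv₂ = 1971 m/s = 1.971 km/s.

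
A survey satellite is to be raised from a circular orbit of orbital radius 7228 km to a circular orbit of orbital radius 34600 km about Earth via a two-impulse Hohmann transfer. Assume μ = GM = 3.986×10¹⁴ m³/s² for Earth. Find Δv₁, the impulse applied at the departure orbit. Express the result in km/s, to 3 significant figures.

Δv ≈ 2.13 km/s

r₁ = 7228 km = 7.228×10⁶ m.
r₂ = 34600 km = 3.460×10⁷ m.
Transfer ellipse a_t = (r₁ + r₂)/2 = 2.091×10⁷ m.
At r₁: circular v_c1 = √(μ/r₁) = 7426 m/s; transfer-perigee v_p = √[μ(2/r₁ − 1/a_t)] = 9552 m/s.
Δv₁ = v_p − v_c1 = 2126 m/s.
= 2.126 km/s.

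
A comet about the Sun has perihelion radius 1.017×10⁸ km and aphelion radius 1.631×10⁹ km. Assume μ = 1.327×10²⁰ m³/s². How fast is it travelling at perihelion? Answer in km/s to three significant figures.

v ≈ 49.6 km/s

Semi-major axis a = (r_p + r_a)/2 = 8.6635×10⁸ km = 8.664×10¹¹ m.
Vis-viva: v² = μ(2/r − 1/a) = 1.327×10²⁰ × (1.967×10⁻¹¹ − 1.154×10⁻¹²) = 2.456×10⁹ m²/s².
v = 49560 m/s = 49.56 km/s.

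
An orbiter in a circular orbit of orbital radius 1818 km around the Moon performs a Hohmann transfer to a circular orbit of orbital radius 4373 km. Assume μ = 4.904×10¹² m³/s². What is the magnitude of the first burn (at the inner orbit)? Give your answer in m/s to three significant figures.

Δv ≈ 310 m/s

r₁ = 1818 km = 1.818×10⁶ m.
r₂ = 4373 km = 4.373×10⁶ m.
Transfer ellipse a_t = (r₁ + r₂)/2 = 3.096×10⁶ m.
At r₁: circular v_c1 = √(μ/r₁) = 1642 m/s; transfer-perilune v_p = √[μ(2/r₁ − 1/a_t)] = 1952 m/s.
Δv₁ = v_p − v_c1 = 309.7 m/s.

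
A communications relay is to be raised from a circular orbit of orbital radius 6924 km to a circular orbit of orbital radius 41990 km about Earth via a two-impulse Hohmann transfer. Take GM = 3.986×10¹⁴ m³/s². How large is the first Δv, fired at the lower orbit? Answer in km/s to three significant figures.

r₁ = 6924 km = 6.924×10⁶ m.
r₂ = 41990 km = 4.199×10⁷ m.
Transfer ellipse a_t = (r₁ + r₂)/2 = 2.446×10⁷ m.
At r₁: circular v_c1 = √(μ/r₁) = 7587 m/s; transfer-perigee v_p = √[μ(2/r₁ − 1/a_t)] = 9942 m/s.
Δv₁ = v_p − v_c1 = 2354 m/s.
= 2.354 km/s.

Δv ≈ 2.35 km/s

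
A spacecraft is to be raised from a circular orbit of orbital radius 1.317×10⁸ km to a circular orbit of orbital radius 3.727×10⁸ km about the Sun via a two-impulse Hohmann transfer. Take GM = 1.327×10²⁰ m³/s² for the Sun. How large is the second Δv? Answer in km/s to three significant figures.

Δv ≈ 5.23 km/s

r₁ = 1.317×10⁸ km = 1.317×10¹¹ m.
r₂ = 3.727×10⁸ km = 3.727×10¹¹ m.
Transfer ellipse a_t = (r₁ + r₂)/2 = 2.522×10¹¹ m.
At r₁: circular v_c1 = √(μ/r₁) = 31740 m/s; transfer-perihelion v_p = √[μ(2/r₁ − 1/a_t)] = 38590 m/s.
At r₂: circular v_c2 = √(μ/r₂) = 18870 m/s; transfer-aphelion v_a = √[μ(2/r₂ − 1/a_t)] = 13640 m/s.
Δv₂ = v_c2 − v_a = 5234 m/s.
= 5.234 km/s.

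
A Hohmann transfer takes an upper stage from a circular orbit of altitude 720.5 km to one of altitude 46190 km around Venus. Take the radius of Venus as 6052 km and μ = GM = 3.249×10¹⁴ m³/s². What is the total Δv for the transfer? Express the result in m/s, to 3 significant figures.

r₁ = 6052 + 720.5 = 6772.5 km = 6.7725×10⁶ m.
r₂ = 6052 + 46190 = 52242 km = 5.2242×10⁷ m.
Transfer ellipse a_t = (r₁ + r₂)/2 = 2.951×10⁷ m.
At r₁: circular v_c1 = √(μ/r₁) = 6926 m/s; transfer-periapsis v_p = √[μ(2/r₁ − 1/a_t)] = 9216 m/s.
Δv₁ = v_p − v_c1 = 2290 m/s.
At r₂: circular v_c2 = √(μ/r₂) = 2494 m/s; transfer-apoapsis v_a = √[μ(2/r₂ − 1/a_t)] = 1195 m/s.
Δv₂ = v_c2 − v_a = 1299 m/s.
Total Δv = Δv₁ + Δv₂ = 3589 m/s.

Δv_total ≈ 3590 m/s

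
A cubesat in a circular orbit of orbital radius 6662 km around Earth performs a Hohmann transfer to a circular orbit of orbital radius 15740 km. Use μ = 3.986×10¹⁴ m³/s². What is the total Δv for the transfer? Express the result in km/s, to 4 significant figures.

r₁ = 6662 km = 6.662×10⁶ m.
r₂ = 15740 km = 1.574×10⁷ m.
Transfer ellipse a_t = (r₁ + r₂)/2 = 1.120×10⁷ m.
At r₁: circular v_c1 = √(μ/r₁) = 7735 m/s; transfer-perigee v_p = √[μ(2/r₁ − 1/a_t)] = 9169 m/s.
Δv₁ = v_p − v_c1 = 1434 m/s.
At r₂: circular v_c2 = √(μ/r₂) = 5032 m/s; transfer-apogee v_a = √[μ(2/r₂ − 1/a_t)] = 3881 m/s.
Δv₂ = v_c2 − v_a = 1151 m/s.
Total Δv = Δv₁ + Δv₂ = 2586 m/s = 2.586 km/s.

Δv_total ≈ 2.586 km/s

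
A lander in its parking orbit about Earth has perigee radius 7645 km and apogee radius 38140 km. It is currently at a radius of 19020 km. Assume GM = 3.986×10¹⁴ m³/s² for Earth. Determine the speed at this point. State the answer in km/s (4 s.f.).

Semi-major axis a = (r_p + r_a)/2 = 22892 km = 2.289×10⁷ m.
Vis-viva: v² = μ(2/r − 1/a) = 3.986×10¹⁴ × (1.052×10⁻⁷ − 4.368×10⁻⁸) = 2.450×10⁷ m²/s².
v = 4950 m/s = 4.950 km/s.

v ≈ 4.950 km/s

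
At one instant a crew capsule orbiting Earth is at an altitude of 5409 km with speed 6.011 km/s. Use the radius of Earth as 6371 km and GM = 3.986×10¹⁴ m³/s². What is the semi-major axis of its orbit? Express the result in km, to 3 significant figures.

r = 6371 + 5409 = 11780 km = 1.178×10⁷ m.
Specific orbital energy ε = v²/2 − μ/r = (6011)²/2 − 3.986×10¹⁴/1.178×10⁷ = -1.577×10⁷ J/kg.
Since ε = −μ/(2a), a = −μ/(2ε) = 1.264×10⁷ m = 12637 km.

a ≈ 12600 km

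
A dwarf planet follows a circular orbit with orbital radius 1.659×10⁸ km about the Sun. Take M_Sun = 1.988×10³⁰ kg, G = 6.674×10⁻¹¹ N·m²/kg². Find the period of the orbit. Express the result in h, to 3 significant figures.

μ = GM = 6.674×10⁻¹¹ × 1.988×10³⁰ = 1.327×10²⁰ m³/s².
r = 1.659×10⁸ km = 1.659×10¹¹ m.
Kepler's third law: T = 2π√(r³/μ) = 2π√((1.659×10¹¹)³ / 1.327×10²⁰).
r³/μ = 3.441×10¹³ s², so T = 2π × 5.866×10⁶ = 3.686×10⁷ s.
Converting: 3.686×10⁷ s ÷ 3600 = 10240 h.

T ≈ 10200 h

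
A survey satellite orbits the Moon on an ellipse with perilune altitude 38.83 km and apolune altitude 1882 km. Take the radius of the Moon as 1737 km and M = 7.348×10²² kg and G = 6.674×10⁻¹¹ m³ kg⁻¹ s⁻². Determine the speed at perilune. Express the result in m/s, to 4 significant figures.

μ = GM = 6.674×10⁻¹¹ × 7.348×10²² = 4.904×10¹² m³/s².
r_p = 1737 + 38.83 = 1775.8 km = 1.7758×10⁶ m.
r_a = 1737 + 1882 = 3619.0 km = 3.6190×10⁶ m.
Semi-major axis a = (r_p + r_a)/2 = 2697.4 km = 2.697×10⁶ m.
Vis-viva: v² = μ(2/r − 1/a) = 4.904×10¹² × (1.126×10⁻⁶ − 3.707×10⁻⁷) = 3.705×10⁶ m²/s².
v = 1925 m/s.

v ≈ 1925 m/s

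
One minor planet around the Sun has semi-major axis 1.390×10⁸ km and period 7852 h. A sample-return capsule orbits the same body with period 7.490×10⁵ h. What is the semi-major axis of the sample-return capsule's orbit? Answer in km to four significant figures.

a₂ ≈ 2.902×10⁹ km

Kepler's third law: a³ ∝ T², so a₂ = a₁ (T₂/T₁)^(2/3).
T₂/T₁ = 95.39, (T₂/T₁)^(2/3) = 20.88.
a₂ = 1.390×10⁸ × 20.88 = 2.902×10⁹ km.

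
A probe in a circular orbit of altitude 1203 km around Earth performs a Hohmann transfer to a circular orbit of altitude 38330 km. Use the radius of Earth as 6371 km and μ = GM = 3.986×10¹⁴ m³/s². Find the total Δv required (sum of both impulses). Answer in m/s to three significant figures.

Δv_total ≈ 3610 m/s

r₁ = 6371 + 1203 = 7574.0 km = 7.5740×10⁶ m.
r₂ = 6371 + 38330 = 44701 km = 4.4701×10⁷ m.
Transfer ellipse a_t = (r₁ + r₂)/2 = 2.614×10⁷ m.
At r₁: circular v_c1 = √(μ/r₁) = 7254 m/s; transfer-perigee v_p = √[μ(2/r₁ − 1/a_t)] = 9487 m/s.
Δv₁ = v_p − v_c1 = 2233 m/s.
At r₂: circular v_c2 = √(μ/r₂) = 2986 m/s; transfer-apogee v_a = √[μ(2/r₂ − 1/a_t)] = 1607 m/s.
Δv₂ = v_c2 − v_a = 1379 m/s.
Total Δv = Δv₁ + Δv₂ = 3611 m/s.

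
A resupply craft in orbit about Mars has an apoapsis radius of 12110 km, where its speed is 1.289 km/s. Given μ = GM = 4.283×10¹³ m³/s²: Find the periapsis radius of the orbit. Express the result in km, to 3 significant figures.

periapsis radius ≈ 3720 km

r_a = 1.211×10⁷ m.
Specific energy ε = v²/2 − μ/r = -2.706×10⁶ J/kg, so a = −μ/(2ε) = 7.914×10⁶ m.
The apsides satisfy r_p + r_a = 2a, so the periapsis radius is 2a − r_a = 3.718×10⁶ m = 3717.9 km.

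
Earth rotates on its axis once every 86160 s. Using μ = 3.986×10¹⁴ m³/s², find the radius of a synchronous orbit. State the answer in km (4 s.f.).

r_sync ≈ 42160 km

A synchronous orbit has period T, so by Kepler's third law a = (μT²/4π²)^(1/3).
μT²/4π² = 3.986×10¹⁴ × (8.616×10⁴)² / 39.48 = 7.495×10²² m³.
a = 4.216×10⁷ m = 42163 km.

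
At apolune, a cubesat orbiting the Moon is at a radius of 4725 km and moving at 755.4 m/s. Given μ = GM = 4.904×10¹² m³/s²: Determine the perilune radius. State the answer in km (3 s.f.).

r_a = 4.725×10⁶ m.
Specific energy ε = v²/2 − μ/r = -7.526×10⁵ J/kg, so a = −μ/(2ε) = 3.258×10⁶ m.
The apsides satisfy r_p + r_a = 2a, so the perilune radius is 2a − r_a = 1.791×10⁶ m = 1791.3 km.

perilune radius ≈ 1790 km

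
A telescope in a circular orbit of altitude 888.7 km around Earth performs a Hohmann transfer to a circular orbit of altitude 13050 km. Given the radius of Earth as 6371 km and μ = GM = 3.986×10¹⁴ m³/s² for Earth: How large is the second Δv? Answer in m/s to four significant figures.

r₁ = 6371 + 888.7 = 7259.7 km = 7.2597×10⁶ m.
r₂ = 6371 + 13050 = 19421 km = 1.9421×10⁷ m.
Transfer ellipse a_t = (r₁ + r₂)/2 = 1.334×10⁷ m.
At r₁: circular v_c1 = √(μ/r₁) = 7410 m/s; transfer-perigee v_p = √[μ(2/r₁ − 1/a_t)] = 8940 m/s.
At r₂: circular v_c2 = √(μ/r₂) = 4530 m/s; transfer-apogee v_a = √[μ(2/r₂ − 1/a_t)] = 3342 m/s.
Δv₂ = v_c2 − v_a = 1188 m/s.

Δv ≈ 1188 m/s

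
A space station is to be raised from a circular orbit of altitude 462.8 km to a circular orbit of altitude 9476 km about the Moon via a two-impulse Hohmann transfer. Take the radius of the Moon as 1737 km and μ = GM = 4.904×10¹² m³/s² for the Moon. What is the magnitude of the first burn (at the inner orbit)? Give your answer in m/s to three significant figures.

r₁ = 1737 + 462.8 = 2199.8 km = 2.1998×10⁶ m.
r₂ = 1737 + 9476 = 11213 km = 1.1213×10⁷ m.
Transfer ellipse a_t = (r₁ + r₂)/2 = 6.706×10⁶ m.
At r₁: circular v_c1 = √(μ/r₁) = 1493 m/s; transfer-perilune v_p = √[μ(2/r₁ − 1/a_t)] = 1931 m/s.
Δv₁ = v_p − v_c1 = 437.6 m/s.

Δv ≈ 438 m/s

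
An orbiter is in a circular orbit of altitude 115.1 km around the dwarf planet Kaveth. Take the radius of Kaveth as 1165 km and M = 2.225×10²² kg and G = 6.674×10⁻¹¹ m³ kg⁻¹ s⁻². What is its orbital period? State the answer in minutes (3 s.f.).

μ = GM = 6.674×10⁻¹¹ × 2.225×10²² = 1.485×10¹² m³/s².
r = 1165 + 115.1 = 1280.1 km = 1.2801×10⁶ m.
Kepler's third law: T = 2π√(r³/μ) = 2π√((1.280×10⁶)³ / 1.485×10¹²).
r³/μ = 1.413×10⁶ s², so T = 2π × 1.189×10³ = 7.468×10³ s.
Converting: 7.468×10³ s ÷ 60.00 = 124.5 minutes.

T ≈ 124 minutes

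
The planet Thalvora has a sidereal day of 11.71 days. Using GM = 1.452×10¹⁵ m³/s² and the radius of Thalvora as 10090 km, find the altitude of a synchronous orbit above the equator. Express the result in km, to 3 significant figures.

h_sync ≈ 3.25×10⁵ km

T = 11.71 days = 1.012×10⁶ s.
A synchronous orbit has period T, so by Kepler's third law a = (μT²/4π²)^(1/3).
μT²/4π² = 1.452×10¹⁵ × (1.012×10⁶)² / 39.48 = 3.765×10²⁵ m³.
a = 3.352×10⁸ m = 3.3516×10⁵ km.
Altitude h = a − R = 3.3516×10⁵ − 10090 = 3.2507×10⁵ km.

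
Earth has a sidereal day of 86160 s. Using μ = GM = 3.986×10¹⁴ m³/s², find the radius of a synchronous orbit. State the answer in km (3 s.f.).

A synchronous orbit has period T, so by Kepler's third law a = (μT²/4π²)^(1/3).
μT²/4π² = 3.986×10¹⁴ × (8.616×10⁴)² / 39.48 = 7.495×10²² m³.
a = 4.216×10⁷ m = 42163 km.

r_sync ≈ 42200 km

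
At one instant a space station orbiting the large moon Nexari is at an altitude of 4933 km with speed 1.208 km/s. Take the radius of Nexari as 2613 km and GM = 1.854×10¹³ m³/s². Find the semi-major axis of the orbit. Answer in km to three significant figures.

r = 2613 + 4933 = 7546.0 km = 7.546×10⁶ m.
Specific orbital energy ε = v²/2 − μ/r = (1208)²/2 − 1.854×10¹³/7.546×10⁶ = -1.727×10⁶ J/kg.
Since ε = −μ/(2a), a = −μ/(2ε) = 5.367×10⁶ m = 5366.8 km.

a ≈ 5370 km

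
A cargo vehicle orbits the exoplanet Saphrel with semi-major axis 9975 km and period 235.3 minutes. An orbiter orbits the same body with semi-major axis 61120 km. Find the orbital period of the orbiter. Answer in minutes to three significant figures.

Kepler's third law: T² ∝ a³, so T₂ = T₁ (a₂/a₁)^(3/2).
a₂/a₁ = 6.127, (a₂/a₁)^(3/2) = 15.17.
T₂ = 235.3 × 15.17 = 3569 minutes.

T₂ ≈ 3570 minutes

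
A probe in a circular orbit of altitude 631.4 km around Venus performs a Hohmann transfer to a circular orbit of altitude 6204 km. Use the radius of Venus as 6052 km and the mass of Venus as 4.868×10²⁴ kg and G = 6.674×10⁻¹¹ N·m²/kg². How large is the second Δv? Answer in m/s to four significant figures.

μ = GM = 6.674×10⁻¹¹ × 4.868×10²⁴ = 3.249×10¹⁴ m³/s².
r₁ = 6052 + 631.4 = 6683.4 km = 6.6834×10⁶ m.
r₂ = 6052 + 6204 = 12256 km = 1.2256×10⁷ m.
Transfer ellipse a_t = (r₁ + r₂)/2 = 9.470×10⁶ m.
At r₁: circular v_c1 = √(μ/r₁) = 6972 m/s; transfer-periapsis v_p = √[μ(2/r₁ − 1/a_t)] = 7932 m/s.
At r₂: circular v_c2 = √(μ/r₂) = 5149 m/s; transfer-apoapsis v_a = √[μ(2/r₂ − 1/a_t)] = 4325 m/s.
Δv₂ = v_c2 − v_a = 823.3 m/s.

Δv ≈ 823.3 m/s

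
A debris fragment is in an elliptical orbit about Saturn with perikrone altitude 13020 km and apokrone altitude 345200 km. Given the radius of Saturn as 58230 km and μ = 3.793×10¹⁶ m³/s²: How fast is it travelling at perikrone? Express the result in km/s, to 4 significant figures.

v ≈ 30.08 km/s

r_p = 58230 + 13020 = 71250 km = 7.1250×10⁷ m.
r_a = 58230 + 345200 = 403430 km = 4.0343×10⁸ m.
Semi-major axis a = (r_p + r_a)/2 = 2.3734×10⁵ km = 2.373×10⁸ m.
Vis-viva: v² = μ(2/r − 1/a) = 3.793×10¹⁶ × (2.807×10⁻⁸ − 4.213×10⁻⁹) = 9.049×10⁸ m²/s².
v = 30080 m/s = 30.08 km/s.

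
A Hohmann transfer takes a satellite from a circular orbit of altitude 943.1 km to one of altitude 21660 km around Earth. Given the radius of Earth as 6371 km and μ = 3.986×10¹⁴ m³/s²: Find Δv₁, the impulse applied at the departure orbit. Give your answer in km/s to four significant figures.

r₁ = 6371 + 943.1 = 7314.1 km = 7.3141×10⁶ m.
r₂ = 6371 + 21660 = 28031 km = 2.8031×10⁷ m.
Transfer ellipse a_t = (r₁ + r₂)/2 = 1.767×10⁷ m.
At r₁: circular v_c1 = √(μ/r₁) = 7382 m/s; transfer-perigee v_p = √[μ(2/r₁ − 1/a_t)] = 9297 m/s.
Δv₁ = v_p − v_c1 = 1915 m/s.
= 1.915 km/s.

Δv ≈ 1.915 km/s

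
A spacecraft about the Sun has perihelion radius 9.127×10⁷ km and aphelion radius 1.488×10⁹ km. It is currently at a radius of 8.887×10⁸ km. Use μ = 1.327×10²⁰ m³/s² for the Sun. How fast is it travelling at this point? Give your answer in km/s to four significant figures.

v ≈ 11.43 km/s

Semi-major axis a = (r_p + r_a)/2 = 7.8964×10⁸ km = 7.896×10¹¹ m.
Vis-viva: v² = μ(2/r − 1/a) = 1.327×10²⁰ × (2.250×10⁻¹² − 1.266×10⁻¹²) = 1.306×10⁸ m²/s².
v = 11430 m/s = 11.43 km/s.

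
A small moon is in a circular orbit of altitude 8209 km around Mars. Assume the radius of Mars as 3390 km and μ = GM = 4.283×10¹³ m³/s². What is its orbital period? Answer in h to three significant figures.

T ≈ 10.5 h

r = 3390 + 8209 = 11599 km = 1.1599×10⁷ m.
Kepler's third law: T = 2π√(r³/μ) = 2π√((1.160×10⁷)³ / 4.283×10¹³).
r³/μ = 3.643×10⁷ s², so T = 2π × 6.036×10³ = 3.793×10⁴ s.
Converting: 3.793×10⁴ s ÷ 3600 = 10.53 h.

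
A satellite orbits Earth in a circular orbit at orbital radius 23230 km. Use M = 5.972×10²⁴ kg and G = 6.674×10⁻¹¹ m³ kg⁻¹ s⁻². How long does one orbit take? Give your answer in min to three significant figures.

μ = GM = 6.674×10⁻¹¹ × 5.972×10²⁴ = 3.986×10¹⁴ m³/s².
r = 23230 km = 2.323×10⁷ m.
Kepler's third law: T = 2π√(r³/μ) = 2π√((2.323×10⁷)³ / 3.986×10¹⁴).
r³/μ = 3.145×10⁷ s², so T = 2π × 5.608×10³ = 3.524×10⁴ s.
Converting: 3.524×10⁴ s ÷ 60.00 = 587.3 min.

T ≈ 587 min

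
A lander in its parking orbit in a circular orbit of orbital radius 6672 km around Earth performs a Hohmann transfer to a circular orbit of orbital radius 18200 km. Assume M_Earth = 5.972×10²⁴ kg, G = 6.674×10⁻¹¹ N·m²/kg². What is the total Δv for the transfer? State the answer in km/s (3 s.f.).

Δv_total ≈ 2.87 km/s

μ = GM = 6.674×10⁻¹¹ × 5.972×10²⁴ = 3.986×10¹⁴ m³/s².
r₁ = 6672 km = 6.672×10⁶ m.
r₂ = 18200 km = 1.820×10⁷ m.
Transfer ellipse a_t = (r₁ + r₂)/2 = 1.244×10⁷ m.
At r₁: circular v_c1 = √(μ/r₁) = 7729 m/s; transfer-perigee v_p = √[μ(2/r₁ − 1/a_t)] = 9350 m/s.
Δv₁ = v_p − v_c1 = 1621 m/s.
At r₂: circular v_c2 = √(μ/r₂) = 4680 m/s; transfer-apogee v_a = √[μ(2/r₂ − 1/a_t)] = 3428 m/s.
Δv₂ = v_c2 − v_a = 1252 m/s.
Total Δv = Δv₁ + Δv₂ = 2873 m/s = 2.873 km/s.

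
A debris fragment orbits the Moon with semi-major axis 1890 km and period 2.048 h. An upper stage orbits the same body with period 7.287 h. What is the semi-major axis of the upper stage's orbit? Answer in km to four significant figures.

a₂ ≈ 4405 km

Kepler's third law: a³ ∝ T², so a₂ = a₁ (T₂/T₁)^(2/3).
T₂/T₁ = 3.558, (T₂/T₁)^(2/3) = 2.331.
a₂ = 1890 × 2.331 = 4405 km.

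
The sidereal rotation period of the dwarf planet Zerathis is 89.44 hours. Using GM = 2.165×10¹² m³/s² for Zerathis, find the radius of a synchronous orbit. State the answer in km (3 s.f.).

r_sync ≈ 17800 km

T = 89.44 hours = 3.220×10⁵ s.
A synchronous orbit has period T, so by Kepler's third law a = (μT²/4π²)^(1/3).
μT²/4π² = 2.165×10¹² × (3.220×10⁵)² / 39.48 = 5.685×10²¹ m³.
a = 1.785×10⁷ m = 17848 km.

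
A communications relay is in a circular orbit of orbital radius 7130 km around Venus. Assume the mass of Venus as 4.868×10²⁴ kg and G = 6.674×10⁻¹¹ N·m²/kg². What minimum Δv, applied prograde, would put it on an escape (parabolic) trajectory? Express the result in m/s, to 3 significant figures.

μ = GM = 6.674×10⁻¹¹ × 4.868×10²⁴ = 3.249×10¹⁴ m³/s².
r = 7130 km = 7.130×10⁶ m.
Circular speed v_c = √(μ/r) = 6750 m/s.
Escape speed v_esc = √(2μ/r) = √2 × v_c = 9546 m/s.
Δv = v_esc − v_c = 2796 m/s.

Δv ≈ 2800 m/s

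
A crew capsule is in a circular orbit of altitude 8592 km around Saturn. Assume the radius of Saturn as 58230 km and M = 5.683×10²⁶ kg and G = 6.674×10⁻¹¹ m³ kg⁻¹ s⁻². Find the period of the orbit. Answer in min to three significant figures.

μ = GM = 6.674×10⁻¹¹ × 5.683×10²⁶ = 3.793×10¹⁶ m³/s².
r = 58230 + 8592 = 66822 km = 6.6822×10⁷ m.
Kepler's third law: T = 2π√(r³/μ) = 2π√((6.682×10⁷)³ / 3.793×10¹⁶).
r³/μ = 7.867×10⁶ s², so T = 2π × 2.805×10³ = 1.762×10⁴ s.
Converting: 1.762×10⁴ s ÷ 60.00 = 293.7 min.

T ≈ 294 min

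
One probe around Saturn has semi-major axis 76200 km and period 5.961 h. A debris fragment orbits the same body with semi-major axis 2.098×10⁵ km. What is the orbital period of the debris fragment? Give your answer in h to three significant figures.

T₂ ≈ 27.2 h

Kepler's third law: T² ∝ a³, so T₂ = T₁ (a₂/a₁)^(3/2).
a₂/a₁ = 2.753, (a₂/a₁)^(3/2) = 4.569.
T₂ = 5.961 × 4.569 = 27.23 h.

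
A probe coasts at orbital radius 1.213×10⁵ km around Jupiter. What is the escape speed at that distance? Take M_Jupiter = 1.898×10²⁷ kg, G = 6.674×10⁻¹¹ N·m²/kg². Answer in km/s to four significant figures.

v_esc ≈ 45.70 km/s

μ = GM = 6.674×10⁻¹¹ × 1.898×10²⁷ = 1.267×10¹⁷ m³/s².
r = 1.213×10⁵ km = 1.213×10⁸ m.
Escape speed v_esc = √(2μ/r) = √(2 × 1.267×10¹⁷ / 1.213×10⁸) = √(2.089×10⁹) = 45700 m/s.
= 45.70 km/s.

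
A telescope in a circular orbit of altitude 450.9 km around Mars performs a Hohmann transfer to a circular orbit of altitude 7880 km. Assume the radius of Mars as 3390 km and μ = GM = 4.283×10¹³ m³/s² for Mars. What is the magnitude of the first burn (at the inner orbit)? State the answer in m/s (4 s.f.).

r₁ = 3390 + 450.9 = 3840.9 km = 3.8409×10⁶ m.
r₂ = 3390 + 7880 = 11270 km = 1.1270×10⁷ m.
Transfer ellipse a_t = (r₁ + r₂)/2 = 7.555×10⁶ m.
At r₁: circular v_c1 = √(μ/r₁) = 3339 m/s; transfer-periapsis v_p = √[μ(2/r₁ − 1/a_t)] = 4078 m/s.
Δv₁ = v_p − v_c1 = 739.1 m/s.

Δv ≈ 739.1 m/s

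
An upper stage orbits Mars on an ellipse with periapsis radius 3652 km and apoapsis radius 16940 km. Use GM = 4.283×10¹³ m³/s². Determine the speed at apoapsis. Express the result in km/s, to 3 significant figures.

Semi-major axis a = (r_p + r_a)/2 = 10296 km = 1.030×10⁷ m.
Vis-viva: v² = μ(2/r − 1/a) = 4.283×10¹³ × (1.181×10⁻⁷ − 9.713×10⁻⁸) = 8.968×10⁵ m²/s².
v = 947.0 m/s = 0.947 km/s.

v ≈ 0.947 km/s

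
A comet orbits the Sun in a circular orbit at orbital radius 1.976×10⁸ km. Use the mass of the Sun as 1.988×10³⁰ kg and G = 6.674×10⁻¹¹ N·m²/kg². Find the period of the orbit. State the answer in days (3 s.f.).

T ≈ 555 days

μ = GM = 6.674×10⁻¹¹ × 1.988×10³⁰ = 1.327×10²⁰ m³/s².
r = 1.976×10⁸ km = 1.976×10¹¹ m.
Kepler's third law: T = 2π√(r³/μ) = 2π√((1.976×10¹¹)³ / 1.327×10²⁰).
r³/μ = 5.815×10¹³ s², so T = 2π × 7.626×10⁶ = 4.791×10⁷ s.
Converting: 4.791×10⁷ s ÷ 86400 = 554.6 days.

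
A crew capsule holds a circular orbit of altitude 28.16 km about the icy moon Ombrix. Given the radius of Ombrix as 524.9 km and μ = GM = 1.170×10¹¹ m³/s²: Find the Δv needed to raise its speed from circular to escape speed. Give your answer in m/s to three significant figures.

r = 524.9 + 28.16 = 553.06 km = 5.5306×10⁵ m.
Circular speed v_c = √(μ/r) = 459.9 m/s.
Escape speed v_esc = √(2μ/r) = √2 × v_c = 650.5 m/s.
Δv = v_esc − v_c = 190.5 m/s.

Δv ≈ 191 m/s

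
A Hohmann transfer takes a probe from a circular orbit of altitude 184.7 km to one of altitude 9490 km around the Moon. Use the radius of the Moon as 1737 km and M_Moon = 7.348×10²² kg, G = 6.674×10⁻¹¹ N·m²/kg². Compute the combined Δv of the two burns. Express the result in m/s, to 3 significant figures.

μ = GM = 6.674×10⁻¹¹ × 7.348×10²² = 4.904×10¹² m³/s².
r₁ = 1737 + 184.7 = 1921.7 km = 1.9217×10⁶ m.
r₂ = 1737 + 9490 = 11227 km = 1.1227×10⁷ m.
Transfer ellipse a_t = (r₁ + r₂)/2 = 6.574×10⁶ m.
At r₁: circular v_c1 = √(μ/r₁) = 1597 m/s; transfer-perilune v_p = √[μ(2/r₁ − 1/a_t)] = 2088 m/s.
Δv₁ = v_p − v_c1 = 490.1 m/s.
At r₂: circular v_c2 = √(μ/r₂) = 660.9 m/s; transfer-apolune v_a = √[μ(2/r₂ − 1/a_t)] = 357.3 m/s.
Δv₂ = v_c2 − v_a = 303.6 m/s.
Total Δv = Δv₁ + Δv₂ = 793.7 m/s.

Δv_total ≈ 794 m/s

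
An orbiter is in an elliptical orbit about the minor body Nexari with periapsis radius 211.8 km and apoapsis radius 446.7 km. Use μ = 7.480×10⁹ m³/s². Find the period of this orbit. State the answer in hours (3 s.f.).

T ≈ 3.81 hours

Semi-major axis a = (r_p + r_a)/2 = (211.80 + 446.70)/2 = 329.25 km = 3.292×10⁵ m.
By Kepler's third law T = 2π√(a³/μ) = 2π × 2.184×10³ = 1.373×10⁴ s.
= 3.813 hours.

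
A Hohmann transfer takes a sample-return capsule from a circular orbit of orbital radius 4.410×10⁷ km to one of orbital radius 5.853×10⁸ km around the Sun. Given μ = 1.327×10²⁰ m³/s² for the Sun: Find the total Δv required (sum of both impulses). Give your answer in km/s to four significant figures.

Δv_total ≈ 29.38 km/s

r₁ = 4.410×10⁷ km = 4.410×10¹⁰ m.
r₂ = 5.853×10⁸ km = 5.853×10¹¹ m.
Transfer ellipse a_t = (r₁ + r₂)/2 = 3.147×10¹¹ m.
At r₁: circular v_c1 = √(μ/r₁) = 54850 m/s; transfer-perihelion v_p = √[μ(2/r₁ − 1/a_t)] = 74810 m/s.
Δv₁ = v_p − v_c1 = 19950 m/s.
At r₂: circular v_c2 = √(μ/r₂) = 15060 m/s; transfer-aphelion v_a = √[μ(2/r₂ − 1/a_t)] = 5637 m/s.
Δv₂ = v_c2 − v_a = 9421 m/s.
Total Δv = Δv₁ + Δv₂ = 29380 m/s = 29.38 km/s.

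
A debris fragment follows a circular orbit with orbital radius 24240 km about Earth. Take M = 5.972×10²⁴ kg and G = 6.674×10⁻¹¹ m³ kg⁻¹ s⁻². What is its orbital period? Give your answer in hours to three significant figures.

T ≈ 10.4 hours

μ = GM = 6.674×10⁻¹¹ × 5.972×10²⁴ = 3.986×10¹⁴ m³/s².
r = 24240 km = 2.424×10⁷ m.
Kepler's third law: T = 2π√(r³/μ) = 2π√((2.424×10⁷)³ / 3.986×10¹⁴).
r³/μ = 3.573×10⁷ s², so T = 2π × 5.978×10³ = 3.756×10⁴ s.
Converting: 3.756×10⁴ s ÷ 3600 = 10.43 hours.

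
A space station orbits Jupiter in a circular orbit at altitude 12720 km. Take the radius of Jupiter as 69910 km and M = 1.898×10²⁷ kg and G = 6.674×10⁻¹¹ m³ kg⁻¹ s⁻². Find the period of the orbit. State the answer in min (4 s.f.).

μ = GM = 6.674×10⁻¹¹ × 1.898×10²⁷ = 1.267×10¹⁷ m³/s².
r = 69910 + 12720 = 82630 km = 8.2630×10⁷ m.
Kepler's third law: T = 2π√(r³/μ) = 2π√((8.263×10⁷)³ / 1.267×10¹⁷).
r³/μ = 4.454×10⁶ s², so T = 2π × 2.110×10³ = 1.326×10⁴ s.
Converting: 1.326×10⁴ s ÷ 60.00 = 221.0 min.

T ≈ 221.0 min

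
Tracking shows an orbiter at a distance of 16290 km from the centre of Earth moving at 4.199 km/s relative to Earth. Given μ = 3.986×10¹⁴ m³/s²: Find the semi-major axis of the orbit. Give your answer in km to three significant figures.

r = 1.629×10⁷ m.
Specific orbital energy ε = v²/2 − μ/r = (4199)²/2 − 3.986×10¹⁴/1.629×10⁷ = -1.565×10⁷ J/kg.
Since ε = −μ/(2a), a = −μ/(2ε) = 1.273×10⁷ m = 12732 km.

a ≈ 12700 km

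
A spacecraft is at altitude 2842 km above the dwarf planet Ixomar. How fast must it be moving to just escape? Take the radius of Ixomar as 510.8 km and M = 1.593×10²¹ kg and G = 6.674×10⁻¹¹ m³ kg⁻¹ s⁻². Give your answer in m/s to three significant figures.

v_esc ≈ 252 m/s

μ = GM = 6.674×10⁻¹¹ × 1.593×10²¹ = 1.063×10¹¹ m³/s².
r = 510.8 + 2842 = 3352.8 km = 3.3528×10⁶ m.
Escape speed v_esc = √(2μ/r) = √(2 × 1.063×10¹¹ / 3.353×10⁶) = √(6.342×10⁴) = 251.8 m/s.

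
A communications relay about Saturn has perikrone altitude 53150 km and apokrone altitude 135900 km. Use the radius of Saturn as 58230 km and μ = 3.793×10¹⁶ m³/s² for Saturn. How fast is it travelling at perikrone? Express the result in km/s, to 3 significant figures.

v ≈ 20.8 km/s

r_p = 58230 + 53150 = 111380 km = 1.1138×10⁸ m.
r_a = 58230 + 135900 = 194130 km = 1.9413×10⁸ m.
Semi-major axis a = (r_p + r_a)/2 = 1.5276×10⁵ km = 1.528×10⁸ m.
Vis-viva: v² = μ(2/r − 1/a) = 3.793×10¹⁶ × (1.796×10⁻⁸ − 6.546×10⁻⁹) = 4.328×10⁸ m²/s².
v = 20800 m/s = 20.80 km/s.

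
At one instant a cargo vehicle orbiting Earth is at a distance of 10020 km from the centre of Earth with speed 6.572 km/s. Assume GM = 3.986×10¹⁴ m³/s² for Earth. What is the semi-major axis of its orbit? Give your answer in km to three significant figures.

a ≈ 11000 km

r = 1.002×10⁷ m.
Vis-viva rearranged: 1/a = 2/r − v²/μ = 1.996×10⁻⁷ − 1.084×10⁻⁷ = 9.124×10⁻⁸ m⁻¹.
a = 1.096×10⁷ m = 10960 km.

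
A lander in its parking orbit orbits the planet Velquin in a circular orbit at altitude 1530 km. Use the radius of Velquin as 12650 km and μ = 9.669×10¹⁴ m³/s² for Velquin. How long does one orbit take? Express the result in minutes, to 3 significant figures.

T ≈ 180 minutes

r = 12650 + 1530 = 14180 km = 1.4180×10⁷ m.
Kepler's third law: T = 2π√(r³/μ) = 2π√((1.418×10⁷)³ / 9.669×10¹⁴).
r³/μ = 2.949×10⁶ s², so T = 2π × 1.717×10³ = 1.079×10⁴ s.
Converting: 1.079×10⁴ s ÷ 60.00 = 179.8 minutes.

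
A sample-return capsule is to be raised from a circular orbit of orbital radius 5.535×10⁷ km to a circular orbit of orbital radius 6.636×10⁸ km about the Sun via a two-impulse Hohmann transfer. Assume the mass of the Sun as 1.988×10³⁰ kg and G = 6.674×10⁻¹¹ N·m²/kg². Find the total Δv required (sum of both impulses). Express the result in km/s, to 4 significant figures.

μ = GM = 6.674×10⁻¹¹ × 1.988×10³⁰ = 1.327×10²⁰ m³/s².
r₁ = 5.535×10⁷ km = 5.535×10¹⁰ m.
r₂ = 6.636×10⁸ km = 6.636×10¹¹ m.
Transfer ellipse a_t = (r₁ + r₂)/2 = 3.595×10¹¹ m.
At r₁: circular v_c1 = √(μ/r₁) = 48960 m/s; transfer-perihelion v_p = √[μ(2/r₁ − 1/a_t)] = 66520 m/s.
Δv₁ = v_p − v_c1 = 17560 m/s.
At r₂: circular v_c2 = √(μ/r₂) = 14140 m/s; transfer-aphelion v_a = √[μ(2/r₂ − 1/a_t)] = 5548 m/s.
Δv₂ = v_c2 − v_a = 8591 m/s.
Total Δv = Δv₁ + Δv₂ = 26150 m/s = 26.15 km/s.

Δv_total ≈ 26.15 km/s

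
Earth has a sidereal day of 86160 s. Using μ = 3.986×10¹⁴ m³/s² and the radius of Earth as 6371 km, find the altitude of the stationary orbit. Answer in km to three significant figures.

A synchronous orbit has period T, so by Kepler's third law a = (μT²/4π²)^(1/3).
μT²/4π² = 3.986×10¹⁴ × (8.616×10⁴)² / 39.48 = 7.495×10²² m³.
a = 4.216×10⁷ m = 42163 km.
Altitude h = a − R = 42163 − 6371 = 35792 km.

h_sync ≈ 35800 km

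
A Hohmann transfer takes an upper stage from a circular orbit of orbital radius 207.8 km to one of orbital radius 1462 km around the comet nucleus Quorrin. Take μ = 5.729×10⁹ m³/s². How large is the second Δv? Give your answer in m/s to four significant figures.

r₁ = 207.8 km = 2.078×10⁵ m.
r₂ = 1462 km = 1.462×10⁶ m.
Transfer ellipse a_t = (r₁ + r₂)/2 = 8.349×10⁵ m.
At r₁: circular v_c1 = √(μ/r₁) = 166.0 m/s; transfer-periapsis v_p = √[μ(2/r₁ − 1/a_t)] = 219.7 m/s.
At r₂: circular v_c2 = √(μ/r₂) = 62.60 m/s; transfer-apoapsis v_a = √[μ(2/r₂ − 1/a_t)] = 31.23 m/s.
Δv₂ = v_c2 − v_a = 31.37 m/s.

Δv ≈ 31.37 m/s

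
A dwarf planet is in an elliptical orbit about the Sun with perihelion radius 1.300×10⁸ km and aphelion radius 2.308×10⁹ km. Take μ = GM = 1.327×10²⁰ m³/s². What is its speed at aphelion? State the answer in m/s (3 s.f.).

v ≈ 2480 m/s

Semi-major axis a = (r_p + r_a)/2 = 1.2190×10⁹ km = 1.219×10¹² m.
Vis-viva: v² = μ(2/r − 1/a) = 1.327×10²⁰ × (8.666×10⁻¹³ − 8.203×10⁻¹³) = 6.132×10⁶ m²/s².
v = 2476 m/s.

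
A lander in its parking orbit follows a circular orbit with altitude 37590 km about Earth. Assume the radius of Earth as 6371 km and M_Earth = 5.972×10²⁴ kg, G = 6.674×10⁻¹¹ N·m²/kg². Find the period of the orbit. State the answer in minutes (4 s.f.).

T ≈ 1529 minutes

μ = GM = 6.674×10⁻¹¹ × 5.972×10²⁴ = 3.986×10¹⁴ m³/s².
r = 6371 + 37590 = 43961 km = 4.3961×10⁷ m.
Kepler's third law: T = 2π√(r³/μ) = 2π√((4.396×10⁷)³ / 3.986×10¹⁴).
r³/μ = 2.132×10⁸ s², so T = 2π × 1.460×10⁴ = 9.173×10⁴ s.
Converting: 9.173×10⁴ s ÷ 60.00 = 1529 minutes.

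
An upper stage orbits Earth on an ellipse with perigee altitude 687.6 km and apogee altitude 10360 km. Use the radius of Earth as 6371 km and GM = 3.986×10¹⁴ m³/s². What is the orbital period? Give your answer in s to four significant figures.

r_p = 6371 + 687.6 = 7058.6 km = 7.0586×10⁶ m.
r_a = 6371 + 10360 = 16731 km = 1.6731×10⁷ m.
Semi-major axis a = (r_p + r_a)/2 = (7058.6 + 16731)/2 = 11895 km = 1.189×10⁷ m.
By Kepler's third law T = 2π√(a³/μ) = 2π × 2.055×10³ = 1.291×10⁴ s.

T ≈ 12910 s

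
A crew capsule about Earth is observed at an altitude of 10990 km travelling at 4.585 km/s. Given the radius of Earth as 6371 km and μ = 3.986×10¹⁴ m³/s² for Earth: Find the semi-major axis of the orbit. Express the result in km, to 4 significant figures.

a ≈ 16010 km

r = 6371 + 10990 = 17361 km = 1.736×10⁷ m.
Vis-viva rearranged: 1/a = 2/r − v²/μ = 1.152×10⁻⁷ − 5.274×10⁻⁸ = 6.246×10⁻⁸ m⁻¹.
a = 1.601×10⁷ m = 16010 km.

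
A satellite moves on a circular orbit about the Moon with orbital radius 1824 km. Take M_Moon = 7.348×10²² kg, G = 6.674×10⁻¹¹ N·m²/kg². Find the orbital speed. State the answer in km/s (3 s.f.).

μ = GM = 6.674×10⁻¹¹ × 7.348×10²² = 4.904×10¹² m³/s².
r = 1824 km = 1.824×10⁶ m.
For a circular orbit v = √(μ/r) = √(4.904×10¹² / 1.824×10⁶) = √(2.689×10⁶) = 1640 m/s.
That is 1.640 km/s.

v ≈ 1.64 km/s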